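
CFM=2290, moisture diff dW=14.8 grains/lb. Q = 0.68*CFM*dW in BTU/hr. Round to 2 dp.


Q = 0.68 * 2290 * 14.8 = 23046.56 BTU/hr

23046.56 BTU/hr


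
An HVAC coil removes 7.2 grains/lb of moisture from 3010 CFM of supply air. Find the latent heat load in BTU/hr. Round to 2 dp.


Q = 0.68 * 3010 * 7.2 = 14736.96 BTU/hr

14736.96 BTU/hr


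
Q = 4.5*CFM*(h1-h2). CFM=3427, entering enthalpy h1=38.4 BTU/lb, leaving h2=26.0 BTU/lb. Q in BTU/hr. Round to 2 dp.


Q = 4.5 * 3427 * (38.4 - 26.0) = 191226.60 BTU/hr

191226.60 BTU/hr


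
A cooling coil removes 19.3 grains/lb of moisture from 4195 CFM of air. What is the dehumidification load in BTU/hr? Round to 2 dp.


Q = 0.68 * 4195 * 19.3 = 55055.18 BTU/hr

55055.18 BTU/hr


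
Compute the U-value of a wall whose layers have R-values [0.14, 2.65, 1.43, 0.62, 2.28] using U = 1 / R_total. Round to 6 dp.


R_total = 0.14 + 2.65 + 1.43 + 0.62 + 2.28 = 7.12
U = 1/7.12 = 0.140449

0.140449


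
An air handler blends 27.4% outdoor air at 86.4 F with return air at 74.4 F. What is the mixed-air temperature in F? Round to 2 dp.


T_mix = 74.4 + (27.4/100)*(86.4-74.4) = 77.69 F

77.69 F


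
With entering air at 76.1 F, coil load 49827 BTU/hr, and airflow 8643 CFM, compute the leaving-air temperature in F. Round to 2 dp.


dT = 49827/(1.08*8643) = 5.3380
T_leave = 76.1 - 5.3380 = 70.76 F

70.76 F


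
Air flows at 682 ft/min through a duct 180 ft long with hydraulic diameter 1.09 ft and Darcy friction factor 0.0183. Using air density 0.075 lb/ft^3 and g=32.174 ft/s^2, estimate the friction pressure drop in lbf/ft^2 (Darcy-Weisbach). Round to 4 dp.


v_fps = 682/60 = 11.3667 ft/s
dp = 0.0183*(180/1.09)*0.075*11.3667^2/(2*32.174) = 0.4551 lbf/ft^2

0.4551 lbf/ft^2


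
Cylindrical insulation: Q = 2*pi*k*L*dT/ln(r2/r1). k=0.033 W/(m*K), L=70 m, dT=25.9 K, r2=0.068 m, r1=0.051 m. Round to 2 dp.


Q = 2*pi*0.033*70*25.9/ln(0.068/0.051) = 1306.71 W

1306.71 W


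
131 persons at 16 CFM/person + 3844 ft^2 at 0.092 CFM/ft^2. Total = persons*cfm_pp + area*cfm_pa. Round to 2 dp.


Total = 131*16 + 3844*0.092 = 2449.65 CFM

2449.65 CFM


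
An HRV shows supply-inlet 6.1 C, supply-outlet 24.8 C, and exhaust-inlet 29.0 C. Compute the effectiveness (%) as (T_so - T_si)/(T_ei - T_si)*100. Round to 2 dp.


eff = (24.8-6.1)/(29.0-6.1)*100 = 81.66 %

81.66 %


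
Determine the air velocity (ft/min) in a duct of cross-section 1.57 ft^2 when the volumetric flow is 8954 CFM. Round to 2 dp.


V = 8954 / 1.57 = 5703.18 ft/min

5703.18 ft/min


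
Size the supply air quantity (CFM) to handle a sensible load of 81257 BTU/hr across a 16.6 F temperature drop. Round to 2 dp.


CFM = 81257 / (1.08 * 16.6) = 4532.41

4532.41 CFM


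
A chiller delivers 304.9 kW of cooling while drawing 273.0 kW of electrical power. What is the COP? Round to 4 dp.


COP = 304.9 / 273.0 = 1.1168

1.1168


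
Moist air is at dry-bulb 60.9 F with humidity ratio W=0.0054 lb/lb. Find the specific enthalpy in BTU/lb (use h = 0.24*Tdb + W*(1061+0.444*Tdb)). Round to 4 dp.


h = 0.24*60.9 + 0.0054*(1061+0.444*60.9) = 20.4914 BTU/lb

20.4914 BTU/lb


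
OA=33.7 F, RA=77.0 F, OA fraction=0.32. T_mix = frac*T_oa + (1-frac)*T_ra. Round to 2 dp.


T_mix = 0.32*33.7 + 0.68*77.0 = 63.14 F

63.14 F


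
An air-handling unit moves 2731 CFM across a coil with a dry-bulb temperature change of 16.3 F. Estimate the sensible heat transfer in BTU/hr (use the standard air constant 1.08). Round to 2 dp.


Q = 1.08 * 2731 * 16.3 = 48076.52 BTU/hr

48076.52 BTU/hr


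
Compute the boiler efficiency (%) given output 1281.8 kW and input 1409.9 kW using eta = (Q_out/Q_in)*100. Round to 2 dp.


eta = (1281.8/1409.9)*100 = 90.91 %

90.91 %


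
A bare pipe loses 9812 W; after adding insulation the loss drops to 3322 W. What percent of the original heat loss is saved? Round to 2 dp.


Savings = ((9812-3322)/9812)*100 = 66.14 %

66.14 %


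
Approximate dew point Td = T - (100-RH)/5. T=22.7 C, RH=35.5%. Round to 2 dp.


Td = 22.7 - (100-35.5)/5 = 9.80 C

9.80 C


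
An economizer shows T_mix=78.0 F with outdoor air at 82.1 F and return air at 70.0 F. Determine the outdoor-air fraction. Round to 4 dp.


frac = (78.0 - 70.0) / (82.1 - 70.0) = 0.6612

0.6612


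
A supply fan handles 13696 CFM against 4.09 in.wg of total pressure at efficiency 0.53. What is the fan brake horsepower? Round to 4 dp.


BHP = 13696 * 4.09 / (6356 * 0.53) = 16.6287 hp

16.6287 hp


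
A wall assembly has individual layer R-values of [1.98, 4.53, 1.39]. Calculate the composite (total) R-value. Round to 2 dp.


R_total = 1.98 + 4.53 + 1.39 = 7.90

7.90


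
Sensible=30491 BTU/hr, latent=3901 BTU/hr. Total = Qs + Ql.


Qt = 30491 + 3901 = 34392 BTU/hr

34392 BTU/hr


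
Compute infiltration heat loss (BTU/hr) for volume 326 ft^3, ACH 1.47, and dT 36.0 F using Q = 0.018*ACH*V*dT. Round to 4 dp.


Q = 0.018 * 1.47 * 326 * 36.0 = 310.5346 BTU/hr

310.5346 BTU/hr


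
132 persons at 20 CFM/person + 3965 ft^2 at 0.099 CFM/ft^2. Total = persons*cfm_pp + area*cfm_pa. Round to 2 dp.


Total = 132*20 + 3965*0.099 = 3032.54 CFM

3032.54 CFM


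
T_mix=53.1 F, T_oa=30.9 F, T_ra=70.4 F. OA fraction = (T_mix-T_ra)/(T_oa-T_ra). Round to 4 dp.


frac = (53.1 - 70.4) / (30.9 - 70.4) = 0.4380

0.4380


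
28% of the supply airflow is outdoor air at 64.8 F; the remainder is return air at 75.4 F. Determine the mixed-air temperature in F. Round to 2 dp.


T_mix = 0.28*64.8 + 0.72*75.4 = 72.43 F

72.43 F


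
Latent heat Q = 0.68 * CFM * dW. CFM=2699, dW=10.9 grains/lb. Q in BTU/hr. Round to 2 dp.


Q = 0.68 * 2699 * 10.9 = 20004.99 BTU/hr

20004.99 BTU/hr


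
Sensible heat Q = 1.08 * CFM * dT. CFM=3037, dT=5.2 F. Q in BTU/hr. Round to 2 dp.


Q = 1.08 * 3037 * 5.2 = 17055.79 BTU/hr

17055.79 BTU/hr


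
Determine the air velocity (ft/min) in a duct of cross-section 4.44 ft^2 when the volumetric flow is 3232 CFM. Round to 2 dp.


V = 3232 / 4.44 = 727.93 ft/min

727.93 ft/min


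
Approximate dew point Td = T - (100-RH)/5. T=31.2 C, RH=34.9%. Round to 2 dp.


Td = 31.2 - (100-34.9)/5 = 18.18 C

18.18 C


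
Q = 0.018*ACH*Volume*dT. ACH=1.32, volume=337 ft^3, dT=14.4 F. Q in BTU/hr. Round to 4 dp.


Q = 0.018 * 1.32 * 337 * 14.4 = 115.3025 BTU/hr

115.3025 BTU/hr


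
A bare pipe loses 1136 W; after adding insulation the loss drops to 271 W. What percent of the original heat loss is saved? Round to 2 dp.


Savings = ((1136-271)/1136)*100 = 76.14 %

76.14 %


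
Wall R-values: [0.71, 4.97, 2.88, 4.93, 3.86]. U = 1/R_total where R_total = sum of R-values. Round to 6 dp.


R_total = 0.71 + 4.97 + 2.88 + 4.93 + 3.86 = 17.35
U = 1/17.35 = 0.057637

0.057637


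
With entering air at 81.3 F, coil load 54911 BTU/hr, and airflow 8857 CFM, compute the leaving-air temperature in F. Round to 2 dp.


dT = 54911/(1.08*8857) = 5.7405
T_leave = 81.3 - 5.7405 = 75.56 F

75.56 F


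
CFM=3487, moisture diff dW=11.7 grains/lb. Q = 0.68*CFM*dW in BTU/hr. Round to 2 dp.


Q = 0.68 * 3487 * 11.7 = 27742.57 BTU/hr

27742.57 BTU/hr


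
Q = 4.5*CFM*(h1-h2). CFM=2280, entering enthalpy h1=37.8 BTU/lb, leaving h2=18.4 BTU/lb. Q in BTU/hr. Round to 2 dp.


Q = 4.5 * 2280 * (37.8 - 18.4) = 199044.00 BTU/hr

199044.00 BTU/hr


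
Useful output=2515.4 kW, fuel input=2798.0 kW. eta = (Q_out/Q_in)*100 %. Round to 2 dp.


eta = (2515.4/2798.0)*100 = 89.90 %

89.90 %


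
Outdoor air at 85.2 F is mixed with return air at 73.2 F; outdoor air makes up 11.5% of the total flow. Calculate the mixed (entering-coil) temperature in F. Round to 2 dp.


T_mix = 73.2 + (11.5/100)*(85.2-73.2) = 74.58 F

74.58 F


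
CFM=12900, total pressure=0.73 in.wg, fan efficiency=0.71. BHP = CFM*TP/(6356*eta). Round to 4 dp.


BHP = 12900 * 0.73 / (6356 * 0.71) = 2.0867 hp

2.0867 hp


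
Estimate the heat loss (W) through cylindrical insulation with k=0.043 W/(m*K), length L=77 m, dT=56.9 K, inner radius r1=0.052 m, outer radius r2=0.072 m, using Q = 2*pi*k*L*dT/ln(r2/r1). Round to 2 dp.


Q = 2*pi*0.043*77*56.9/ln(0.072/0.052) = 3637.51 W

3637.51 W


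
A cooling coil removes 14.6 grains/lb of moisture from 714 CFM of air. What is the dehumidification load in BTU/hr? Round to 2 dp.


Q = 0.68 * 714 * 14.6 = 7088.59 BTU/hr

7088.59 BTU/hr


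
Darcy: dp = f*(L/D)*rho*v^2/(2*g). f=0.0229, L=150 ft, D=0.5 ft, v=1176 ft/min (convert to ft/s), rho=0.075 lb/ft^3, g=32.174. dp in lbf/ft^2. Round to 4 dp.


v_fps = 1176/60 = 19.6 ft/s
dp = 0.0229*(150/0.5)*0.075*19.6^2/(2*32.174) = 3.0761 lbf/ft^2

3.0761 lbf/ft^2


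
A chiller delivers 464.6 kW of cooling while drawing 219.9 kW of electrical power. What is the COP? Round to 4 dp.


COP = 464.6 / 219.9 = 2.1128

2.1128


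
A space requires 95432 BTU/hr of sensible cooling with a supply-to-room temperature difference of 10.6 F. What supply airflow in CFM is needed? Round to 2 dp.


CFM = 95432 / (1.08 * 10.6) = 8336.13

8336.13 CFM


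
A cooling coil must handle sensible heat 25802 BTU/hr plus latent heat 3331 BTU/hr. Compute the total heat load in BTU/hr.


Qt = 25802 + 3331 = 29133 BTU/hr

29133 BTU/hr


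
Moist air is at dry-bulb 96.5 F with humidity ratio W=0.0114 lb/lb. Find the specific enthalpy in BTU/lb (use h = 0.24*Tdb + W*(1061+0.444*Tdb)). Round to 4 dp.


h = 0.24*96.5 + 0.0114*(1061+0.444*96.5) = 35.7438 BTU/lb

35.7438 BTU/lb


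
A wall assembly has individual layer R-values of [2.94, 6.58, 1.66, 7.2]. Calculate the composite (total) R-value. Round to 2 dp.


R_total = 2.94 + 6.58 + 1.66 + 7.2 = 18.38

18.38


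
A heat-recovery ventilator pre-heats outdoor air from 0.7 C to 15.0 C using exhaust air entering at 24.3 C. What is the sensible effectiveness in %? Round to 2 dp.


eff = (15.0-0.7)/(24.3-0.7)*100 = 60.59 %

60.59 %


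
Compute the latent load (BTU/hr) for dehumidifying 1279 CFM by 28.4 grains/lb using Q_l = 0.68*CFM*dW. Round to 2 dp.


Q = 0.68 * 1279 * 28.4 = 24700.05 BTU/hr

24700.05 BTU/hr


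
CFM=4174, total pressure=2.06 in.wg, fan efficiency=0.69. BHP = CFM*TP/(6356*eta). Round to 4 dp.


BHP = 4174 * 2.06 / (6356 * 0.69) = 1.9606 hp

1.9606 hp


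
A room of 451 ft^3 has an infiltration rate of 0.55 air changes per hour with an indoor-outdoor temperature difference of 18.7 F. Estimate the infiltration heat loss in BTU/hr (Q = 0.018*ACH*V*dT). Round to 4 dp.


Q = 0.018 * 0.55 * 451 * 18.7 = 83.4936 BTU/hr

83.4936 BTU/hr


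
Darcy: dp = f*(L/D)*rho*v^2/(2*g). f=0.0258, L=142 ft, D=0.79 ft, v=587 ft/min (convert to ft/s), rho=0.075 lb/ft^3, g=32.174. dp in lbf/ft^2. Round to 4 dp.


v_fps = 587/60 = 9.7833 ft/s
dp = 0.0258*(142/0.79)*0.075*9.7833^2/(2*32.174) = 0.5173 lbf/ft^2

0.5173 lbf/ft^2


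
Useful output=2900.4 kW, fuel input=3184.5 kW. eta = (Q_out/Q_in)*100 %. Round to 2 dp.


eta = (2900.4/3184.5)*100 = 91.08 %

91.08 %


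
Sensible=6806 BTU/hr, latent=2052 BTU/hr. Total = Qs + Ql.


Qt = 6806 + 2052 = 8858 BTU/hr

8858 BTU/hr


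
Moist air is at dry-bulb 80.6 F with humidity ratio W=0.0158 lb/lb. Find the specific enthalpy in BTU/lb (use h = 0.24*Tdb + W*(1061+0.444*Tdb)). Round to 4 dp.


h = 0.24*80.6 + 0.0158*(1061+0.444*80.6) = 36.6732 BTU/lb

36.6732 BTU/lb


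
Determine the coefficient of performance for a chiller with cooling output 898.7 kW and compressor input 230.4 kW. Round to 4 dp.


COP = 898.7 / 230.4 = 3.9006

3.9006


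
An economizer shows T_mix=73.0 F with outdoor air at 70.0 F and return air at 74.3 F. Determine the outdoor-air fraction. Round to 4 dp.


frac = (73.0 - 74.3) / (70.0 - 74.3) = 0.3023

0.3023


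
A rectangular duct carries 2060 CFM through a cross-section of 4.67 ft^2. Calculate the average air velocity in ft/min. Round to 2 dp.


V = 2060 / 4.67 = 441.11 ft/min

441.11 ft/min


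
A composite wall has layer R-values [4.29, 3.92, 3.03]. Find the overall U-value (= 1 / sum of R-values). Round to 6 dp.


R_total = 4.29 + 3.92 + 3.03 = 11.24
U = 1/11.24 = 0.088968

0.088968


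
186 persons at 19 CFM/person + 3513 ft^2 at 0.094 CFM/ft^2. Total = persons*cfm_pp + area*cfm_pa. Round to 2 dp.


Total = 186*19 + 3513*0.094 = 3864.22 CFM

3864.22 CFM


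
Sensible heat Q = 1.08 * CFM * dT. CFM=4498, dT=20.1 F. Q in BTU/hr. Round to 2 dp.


Q = 1.08 * 4498 * 20.1 = 97642.58 BTU/hr

97642.58 BTU/hr


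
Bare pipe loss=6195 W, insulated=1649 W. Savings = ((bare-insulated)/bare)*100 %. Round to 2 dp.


Savings = ((6195-1649)/6195)*100 = 73.38 %

73.38 %


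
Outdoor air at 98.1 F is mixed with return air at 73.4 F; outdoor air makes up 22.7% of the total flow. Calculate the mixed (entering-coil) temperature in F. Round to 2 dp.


T_mix = 73.4 + (22.7/100)*(98.1-73.4) = 79.01 F

79.01 F


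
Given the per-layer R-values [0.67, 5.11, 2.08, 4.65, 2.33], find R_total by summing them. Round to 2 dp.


R_total = 0.67 + 5.11 + 2.08 + 4.65 + 2.33 = 14.84

14.84


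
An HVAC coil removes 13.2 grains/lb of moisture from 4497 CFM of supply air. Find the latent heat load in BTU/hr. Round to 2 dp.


Q = 0.68 * 4497 * 13.2 = 40365.07 BTU/hr

40365.07 BTU/hr


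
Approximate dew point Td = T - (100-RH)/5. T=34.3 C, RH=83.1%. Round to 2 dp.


Td = 34.3 - (100-83.1)/5 = 30.92 C

30.92 C


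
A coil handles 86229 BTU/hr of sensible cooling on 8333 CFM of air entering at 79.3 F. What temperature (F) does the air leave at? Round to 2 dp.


dT = 86229/(1.08*8333) = 9.5814
T_leave = 79.3 - 9.5814 = 69.72 F

69.72 F


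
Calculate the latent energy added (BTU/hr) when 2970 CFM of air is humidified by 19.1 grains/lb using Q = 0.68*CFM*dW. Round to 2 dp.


Q = 0.68 * 2970 * 19.1 = 38574.36 BTU/hr

38574.36 BTU/hr


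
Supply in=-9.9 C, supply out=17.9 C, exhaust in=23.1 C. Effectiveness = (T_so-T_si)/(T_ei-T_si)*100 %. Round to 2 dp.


eff = (17.9-(-9.9))/(23.1-(-9.9))*100 = 84.24 %

84.24 %


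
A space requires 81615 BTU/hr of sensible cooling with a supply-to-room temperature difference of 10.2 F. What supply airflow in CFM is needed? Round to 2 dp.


CFM = 81615 / (1.08 * 10.2) = 7408.77

7408.77 CFM


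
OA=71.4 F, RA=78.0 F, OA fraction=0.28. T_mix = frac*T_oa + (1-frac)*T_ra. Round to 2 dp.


T_mix = 0.28*71.4 + 0.72*78.0 = 76.15 F

76.15 F


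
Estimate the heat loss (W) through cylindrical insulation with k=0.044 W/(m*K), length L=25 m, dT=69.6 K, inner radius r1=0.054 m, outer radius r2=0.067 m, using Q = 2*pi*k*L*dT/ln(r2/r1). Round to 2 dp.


Q = 2*pi*0.044*25*69.6/ln(0.067/0.054) = 2230.05 W

2230.05 W


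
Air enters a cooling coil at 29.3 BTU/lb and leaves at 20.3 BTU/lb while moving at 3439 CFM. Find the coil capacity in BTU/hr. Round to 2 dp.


Q = 4.5 * 3439 * (29.3 - 20.3) = 139279.50 BTU/hr

139279.50 BTU/hr


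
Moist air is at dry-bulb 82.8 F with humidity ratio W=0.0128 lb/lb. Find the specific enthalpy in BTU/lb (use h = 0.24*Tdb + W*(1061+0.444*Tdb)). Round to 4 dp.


h = 0.24*82.8 + 0.0128*(1061+0.444*82.8) = 33.9234 BTU/lb

33.9234 BTU/lb


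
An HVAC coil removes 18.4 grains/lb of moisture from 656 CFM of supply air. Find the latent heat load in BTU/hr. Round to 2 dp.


Q = 0.68 * 656 * 18.4 = 8207.87 BTU/hr

8207.87 BTU/hr


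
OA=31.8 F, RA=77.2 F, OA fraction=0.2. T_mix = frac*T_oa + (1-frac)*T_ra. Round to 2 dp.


T_mix = 0.2*31.8 + 0.8*77.2 = 68.12 F

68.12 F


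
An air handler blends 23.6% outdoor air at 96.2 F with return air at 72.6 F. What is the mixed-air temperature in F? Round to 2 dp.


T_mix = 72.6 + (23.6/100)*(96.2-72.6) = 78.17 F

78.17 F


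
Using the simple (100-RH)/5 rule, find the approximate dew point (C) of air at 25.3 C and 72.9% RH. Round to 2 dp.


Td = 25.3 - (100-72.9)/5 = 19.88 C

19.88 C


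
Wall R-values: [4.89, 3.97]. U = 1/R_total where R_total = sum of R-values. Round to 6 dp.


R_total = 4.89 + 3.97 = 8.86
U = 1/8.86 = 0.112867

0.112867


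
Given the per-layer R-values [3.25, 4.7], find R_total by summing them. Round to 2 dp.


R_total = 3.25 + 4.7 = 7.95

7.95


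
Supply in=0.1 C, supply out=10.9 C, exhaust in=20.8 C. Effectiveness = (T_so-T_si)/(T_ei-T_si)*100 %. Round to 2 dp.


eff = (10.9-0.1)/(20.8-0.1)*100 = 52.17 %

52.17 %


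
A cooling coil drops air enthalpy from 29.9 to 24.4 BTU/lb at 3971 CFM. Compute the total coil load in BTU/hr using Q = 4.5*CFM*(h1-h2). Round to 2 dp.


Q = 4.5 * 3971 * (29.9 - 24.4) = 98282.25 BTU/hr

98282.25 BTU/hr


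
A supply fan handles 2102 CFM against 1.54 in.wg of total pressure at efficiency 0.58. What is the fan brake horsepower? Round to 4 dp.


BHP = 2102 * 1.54 / (6356 * 0.58) = 0.8781 hp

0.8781 hp


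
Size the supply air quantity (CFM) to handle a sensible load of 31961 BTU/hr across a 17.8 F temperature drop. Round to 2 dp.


CFM = 31961 / (1.08 * 17.8) = 1662.56

1662.56 CFM


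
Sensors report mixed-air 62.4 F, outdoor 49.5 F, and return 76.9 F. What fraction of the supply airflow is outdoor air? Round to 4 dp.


frac = (62.4 - 76.9) / (49.5 - 76.9) = 0.5292

0.5292


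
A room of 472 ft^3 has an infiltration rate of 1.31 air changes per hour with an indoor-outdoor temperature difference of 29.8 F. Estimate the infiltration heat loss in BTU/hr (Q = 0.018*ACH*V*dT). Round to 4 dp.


Q = 0.018 * 1.31 * 472 * 29.8 = 331.6668 BTU/hr

331.6668 BTU/hr


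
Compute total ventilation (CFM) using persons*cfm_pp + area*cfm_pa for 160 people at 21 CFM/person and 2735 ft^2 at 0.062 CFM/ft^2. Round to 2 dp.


Total = 160*21 + 2735*0.062 = 3529.57 CFM

3529.57 CFM


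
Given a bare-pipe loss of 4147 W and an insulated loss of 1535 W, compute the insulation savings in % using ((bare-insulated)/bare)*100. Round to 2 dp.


Savings = ((4147-1535)/4147)*100 = 62.99 %

62.99 %


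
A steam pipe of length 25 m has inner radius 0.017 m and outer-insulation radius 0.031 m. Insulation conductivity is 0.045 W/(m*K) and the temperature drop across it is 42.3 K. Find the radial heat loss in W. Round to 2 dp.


Q = 2*pi*0.045*25*42.3/ln(0.031/0.017) = 497.69 W

497.69 W


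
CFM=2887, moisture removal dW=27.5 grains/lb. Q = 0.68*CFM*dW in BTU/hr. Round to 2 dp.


Q = 0.68 * 2887 * 27.5 = 53986.90 BTU/hr

53986.90 BTU/hr


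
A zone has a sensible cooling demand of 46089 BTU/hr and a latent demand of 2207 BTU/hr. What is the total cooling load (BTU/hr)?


Qt = 46089 + 2207 = 48296 BTU/hr

48296 BTU/hr


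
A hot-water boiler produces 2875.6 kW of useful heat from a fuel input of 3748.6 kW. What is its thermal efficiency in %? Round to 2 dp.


eta = (2875.6/3748.6)*100 = 76.71 %

76.71 %


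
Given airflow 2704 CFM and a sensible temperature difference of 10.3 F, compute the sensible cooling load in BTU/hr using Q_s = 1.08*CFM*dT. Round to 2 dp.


Q = 1.08 * 2704 * 10.3 = 30079.30 BTU/hr

30079.30 BTU/hr


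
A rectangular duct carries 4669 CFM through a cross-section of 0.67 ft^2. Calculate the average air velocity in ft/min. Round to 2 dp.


V = 4669 / 0.67 = 6968.66 ft/min

6968.66 ft/min


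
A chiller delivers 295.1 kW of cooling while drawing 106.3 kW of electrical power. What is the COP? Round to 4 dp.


COP = 295.1 / 106.3 = 2.7761

2.7761


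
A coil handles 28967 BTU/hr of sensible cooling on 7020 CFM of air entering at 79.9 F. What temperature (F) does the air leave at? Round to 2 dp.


dT = 28967/(1.08*7020) = 3.8207
T_leave = 79.9 - 3.8207 = 76.08 F

76.08 F


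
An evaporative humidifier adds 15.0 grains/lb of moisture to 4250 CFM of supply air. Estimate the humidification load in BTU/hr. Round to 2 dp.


Q = 0.68 * 4250 * 15.0 = 43350.00 BTU/hr

43350.00 BTU/hr


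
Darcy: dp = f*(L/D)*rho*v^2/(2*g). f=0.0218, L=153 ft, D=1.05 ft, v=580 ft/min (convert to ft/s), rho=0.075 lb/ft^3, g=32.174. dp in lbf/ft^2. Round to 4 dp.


v_fps = 580/60 = 9.6667 ft/s
dp = 0.0218*(153/1.05)*0.075*9.6667^2/(2*32.174) = 0.3460 lbf/ft^2

0.3460 lbf/ft^2


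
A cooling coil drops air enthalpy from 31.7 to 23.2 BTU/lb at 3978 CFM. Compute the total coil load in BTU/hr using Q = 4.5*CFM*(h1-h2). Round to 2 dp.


Q = 4.5 * 3978 * (31.7 - 23.2) = 152158.50 BTU/hr

152158.50 BTU/hr


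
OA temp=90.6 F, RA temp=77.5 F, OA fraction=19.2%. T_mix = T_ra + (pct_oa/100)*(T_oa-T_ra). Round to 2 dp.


T_mix = 77.5 + (19.2/100)*(90.6-77.5) = 80.02 F

80.02 F


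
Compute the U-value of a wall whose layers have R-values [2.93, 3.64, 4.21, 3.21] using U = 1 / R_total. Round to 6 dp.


R_total = 2.93 + 3.64 + 4.21 + 3.21 = 13.99
U = 1/13.99 = 0.071480

0.071480


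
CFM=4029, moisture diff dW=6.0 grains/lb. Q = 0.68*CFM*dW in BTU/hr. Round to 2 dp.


Q = 0.68 * 4029 * 6.0 = 16438.32 BTU/hr

16438.32 BTU/hr


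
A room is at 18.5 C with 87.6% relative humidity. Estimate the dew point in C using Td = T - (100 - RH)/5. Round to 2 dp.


Td = 18.5 - (100-87.6)/5 = 16.02 C

16.02 C


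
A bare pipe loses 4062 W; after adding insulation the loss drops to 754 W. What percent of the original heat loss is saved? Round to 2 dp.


Savings = ((4062-754)/4062)*100 = 81.44 %

81.44 %


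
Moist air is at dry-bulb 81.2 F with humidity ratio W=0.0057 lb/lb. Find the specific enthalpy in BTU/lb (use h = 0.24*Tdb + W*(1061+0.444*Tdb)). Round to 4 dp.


h = 0.24*81.2 + 0.0057*(1061+0.444*81.2) = 25.7412 BTU/lb

25.7412 BTU/lb


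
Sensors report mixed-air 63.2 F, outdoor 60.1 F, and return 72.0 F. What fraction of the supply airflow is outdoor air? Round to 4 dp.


frac = (63.2 - 72.0) / (60.1 - 72.0) = 0.7395

0.7395


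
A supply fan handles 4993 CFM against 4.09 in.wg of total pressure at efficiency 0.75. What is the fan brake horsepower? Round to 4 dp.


BHP = 4993 * 4.09 / (6356 * 0.75) = 4.2839 hp

4.2839 hp


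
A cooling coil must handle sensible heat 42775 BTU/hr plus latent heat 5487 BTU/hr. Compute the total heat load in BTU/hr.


Qt = 42775 + 5487 = 48262 BTU/hr

48262 BTU/hr


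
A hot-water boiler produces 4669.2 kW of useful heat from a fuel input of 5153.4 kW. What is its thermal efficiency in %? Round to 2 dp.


eta = (4669.2/5153.4)*100 = 90.60 %

90.60 %


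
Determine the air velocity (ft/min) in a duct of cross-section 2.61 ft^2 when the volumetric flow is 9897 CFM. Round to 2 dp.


V = 9897 / 2.61 = 3791.95 ft/min

3791.95 ft/min


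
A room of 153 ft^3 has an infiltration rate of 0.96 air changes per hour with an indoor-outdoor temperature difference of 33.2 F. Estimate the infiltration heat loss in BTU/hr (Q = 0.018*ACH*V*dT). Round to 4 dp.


Q = 0.018 * 0.96 * 153 * 33.2 = 87.7755 BTU/hr

87.7755 BTU/hr


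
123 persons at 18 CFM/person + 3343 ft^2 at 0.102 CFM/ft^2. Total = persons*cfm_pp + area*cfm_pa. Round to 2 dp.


Total = 123*18 + 3343*0.102 = 2554.99 CFM

2554.99 CFM


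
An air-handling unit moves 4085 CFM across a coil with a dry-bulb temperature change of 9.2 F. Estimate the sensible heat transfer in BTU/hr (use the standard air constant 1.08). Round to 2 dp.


Q = 1.08 * 4085 * 9.2 = 40588.56 BTU/hr

40588.56 BTU/hr


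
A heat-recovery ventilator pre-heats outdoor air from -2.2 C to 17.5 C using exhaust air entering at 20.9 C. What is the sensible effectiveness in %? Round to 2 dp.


eff = (17.5-(-2.2))/(20.9-(-2.2))*100 = 85.28 %

85.28 %


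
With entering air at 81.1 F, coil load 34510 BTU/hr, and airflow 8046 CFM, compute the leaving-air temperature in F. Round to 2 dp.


dT = 34510/(1.08*8046) = 3.9714
T_leave = 81.1 - 3.9714 = 77.13 F

77.13 F


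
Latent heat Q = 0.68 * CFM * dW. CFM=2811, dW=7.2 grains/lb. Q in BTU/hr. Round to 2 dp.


Q = 0.68 * 2811 * 7.2 = 13762.66 BTU/hr

13762.66 BTU/hr


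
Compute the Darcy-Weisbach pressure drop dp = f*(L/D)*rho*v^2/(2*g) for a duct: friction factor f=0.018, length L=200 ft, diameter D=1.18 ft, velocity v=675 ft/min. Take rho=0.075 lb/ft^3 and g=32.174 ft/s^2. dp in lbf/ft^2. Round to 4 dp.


v_fps = 675/60 = 11.25 ft/s
dp = 0.018*(200/1.18)*0.075*11.25^2/(2*32.174) = 0.4500 lbf/ft^2

0.4500 lbf/ft^2


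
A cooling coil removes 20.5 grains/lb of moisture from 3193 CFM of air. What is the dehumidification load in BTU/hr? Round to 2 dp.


Q = 0.68 * 3193 * 20.5 = 44510.42 BTU/hr

44510.42 BTU/hr


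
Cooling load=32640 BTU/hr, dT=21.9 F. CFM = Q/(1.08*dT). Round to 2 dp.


CFM = 32640 / (1.08 * 21.9) = 1380.01

1380.01 CFM


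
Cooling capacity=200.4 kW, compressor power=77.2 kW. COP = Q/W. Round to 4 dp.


COP = 200.4 / 77.2 = 2.5959

2.5959


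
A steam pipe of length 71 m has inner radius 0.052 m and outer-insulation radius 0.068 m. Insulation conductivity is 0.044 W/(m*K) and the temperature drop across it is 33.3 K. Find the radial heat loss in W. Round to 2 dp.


Q = 2*pi*0.044*71*33.3/ln(0.068/0.052) = 2436.54 W

2436.54 W


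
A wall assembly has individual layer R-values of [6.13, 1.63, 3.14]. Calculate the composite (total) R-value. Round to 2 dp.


R_total = 6.13 + 1.63 + 3.14 = 10.90

10.90


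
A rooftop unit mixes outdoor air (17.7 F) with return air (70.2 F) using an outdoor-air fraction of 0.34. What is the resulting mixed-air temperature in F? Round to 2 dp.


T_mix = 0.34*17.7 + 0.66*70.2 = 52.35 F

52.35 F


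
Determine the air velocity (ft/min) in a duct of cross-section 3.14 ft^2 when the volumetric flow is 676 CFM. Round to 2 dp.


V = 676 / 3.14 = 215.29 ft/min

215.29 ft/min


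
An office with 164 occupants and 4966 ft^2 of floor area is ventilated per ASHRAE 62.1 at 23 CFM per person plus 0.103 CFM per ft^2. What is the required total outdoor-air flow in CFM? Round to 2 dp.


Total = 164*23 + 4966*0.103 = 4283.50 CFM

4283.50 CFM


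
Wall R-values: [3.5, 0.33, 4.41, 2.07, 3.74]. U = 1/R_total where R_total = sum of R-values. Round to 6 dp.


R_total = 3.5 + 0.33 + 4.41 + 2.07 + 3.74 = 14.05
U = 1/14.05 = 0.071174

0.071174


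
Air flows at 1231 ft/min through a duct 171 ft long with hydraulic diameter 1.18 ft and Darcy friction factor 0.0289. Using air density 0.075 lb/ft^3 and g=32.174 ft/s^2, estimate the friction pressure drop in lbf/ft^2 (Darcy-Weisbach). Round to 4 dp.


v_fps = 1231/60 = 20.5167 ft/s
dp = 0.0289*(171/1.18)*0.075*20.5167^2/(2*32.174) = 2.0547 lbf/ft^2

2.0547 lbf/ft^2


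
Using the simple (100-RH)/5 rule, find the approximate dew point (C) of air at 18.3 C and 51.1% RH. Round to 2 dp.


Td = 18.3 - (100-51.1)/5 = 8.52 C

8.52 C


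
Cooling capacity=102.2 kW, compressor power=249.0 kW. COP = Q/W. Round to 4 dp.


COP = 102.2 / 249.0 = 0.4104

0.4104


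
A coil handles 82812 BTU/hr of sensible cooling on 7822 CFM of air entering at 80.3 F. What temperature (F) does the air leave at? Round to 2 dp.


dT = 82812/(1.08*7822) = 9.8028
T_leave = 80.3 - 9.8028 = 70.50 F

70.50 F


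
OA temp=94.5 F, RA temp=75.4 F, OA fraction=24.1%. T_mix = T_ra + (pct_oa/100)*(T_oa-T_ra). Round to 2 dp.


T_mix = 75.4 + (24.1/100)*(94.5-75.4) = 80.00 F

80.00 F


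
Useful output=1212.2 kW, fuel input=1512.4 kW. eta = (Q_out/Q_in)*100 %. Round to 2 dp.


eta = (1212.2/1512.4)*100 = 80.15 %

80.15 %


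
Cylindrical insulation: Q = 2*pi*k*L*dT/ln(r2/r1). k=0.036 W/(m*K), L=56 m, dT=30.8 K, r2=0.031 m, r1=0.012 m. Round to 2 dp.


Q = 2*pi*0.036*56*30.8/ln(0.031/0.012) = 411.07 W

411.07 W


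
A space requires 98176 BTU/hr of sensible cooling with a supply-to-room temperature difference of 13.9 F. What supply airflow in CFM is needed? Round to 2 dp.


CFM = 98176 / (1.08 * 13.9) = 6539.83

6539.83 CFM


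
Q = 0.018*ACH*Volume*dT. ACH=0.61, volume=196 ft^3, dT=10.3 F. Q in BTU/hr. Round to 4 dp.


Q = 0.018 * 0.61 * 196 * 10.3 = 22.1664 BTU/hr

22.1664 BTU/hr


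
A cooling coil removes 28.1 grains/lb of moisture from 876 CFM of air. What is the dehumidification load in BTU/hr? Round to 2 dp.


Q = 0.68 * 876 * 28.1 = 16738.61 BTU/hr

16738.61 BTU/hr


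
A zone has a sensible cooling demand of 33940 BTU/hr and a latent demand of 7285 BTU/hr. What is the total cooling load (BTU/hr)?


Qt = 33940 + 7285 = 41225 BTU/hr

41225 BTU/hr


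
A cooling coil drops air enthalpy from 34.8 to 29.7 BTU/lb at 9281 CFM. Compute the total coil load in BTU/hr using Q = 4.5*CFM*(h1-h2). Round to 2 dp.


Q = 4.5 * 9281 * (34.8 - 29.7) = 212998.95 BTU/hr

212998.95 BTU/hr


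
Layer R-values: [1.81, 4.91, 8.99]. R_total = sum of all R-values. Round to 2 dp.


R_total = 1.81 + 4.91 + 8.99 = 15.71

15.71


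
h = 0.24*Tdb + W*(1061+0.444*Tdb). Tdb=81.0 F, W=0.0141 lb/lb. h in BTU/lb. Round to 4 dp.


h = 0.24*81.0 + 0.0141*(1061+0.444*81.0) = 34.9072 BTU/lb

34.9072 BTU/lb


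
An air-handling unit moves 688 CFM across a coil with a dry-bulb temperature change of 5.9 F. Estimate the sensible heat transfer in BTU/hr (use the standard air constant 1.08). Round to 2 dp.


Q = 1.08 * 688 * 5.9 = 4383.94 BTU/hr

4383.94 BTU/hr


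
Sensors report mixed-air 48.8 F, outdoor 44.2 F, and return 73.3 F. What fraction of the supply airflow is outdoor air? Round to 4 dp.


frac = (48.8 - 73.3) / (44.2 - 73.3) = 0.8419

0.8419


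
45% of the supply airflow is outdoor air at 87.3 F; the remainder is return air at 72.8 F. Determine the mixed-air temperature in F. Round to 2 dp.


T_mix = 0.45*87.3 + 0.55*72.8 = 79.33 F

79.33 F


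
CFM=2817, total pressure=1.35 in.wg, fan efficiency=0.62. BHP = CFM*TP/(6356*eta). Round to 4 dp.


BHP = 2817 * 1.35 / (6356 * 0.62) = 0.9650 hp

0.9650 hp


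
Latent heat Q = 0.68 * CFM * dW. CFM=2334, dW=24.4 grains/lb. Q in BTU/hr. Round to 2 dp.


Q = 0.68 * 2334 * 24.4 = 38725.73 BTU/hr

38725.73 BTU/hr


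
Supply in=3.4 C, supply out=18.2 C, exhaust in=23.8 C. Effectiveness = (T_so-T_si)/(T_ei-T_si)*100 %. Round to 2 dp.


eff = (18.2-3.4)/(23.8-3.4)*100 = 72.55 %

72.55 %


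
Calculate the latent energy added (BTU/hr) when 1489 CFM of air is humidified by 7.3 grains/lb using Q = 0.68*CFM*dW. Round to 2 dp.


Q = 0.68 * 1489 * 7.3 = 7391.40 BTU/hr

7391.40 BTU/hr


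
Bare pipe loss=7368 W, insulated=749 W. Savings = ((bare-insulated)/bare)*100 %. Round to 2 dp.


Savings = ((7368-749)/7368)*100 = 89.83 %

89.83 %


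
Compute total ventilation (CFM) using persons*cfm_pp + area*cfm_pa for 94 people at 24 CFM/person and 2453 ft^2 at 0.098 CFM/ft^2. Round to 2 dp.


Total = 94*24 + 2453*0.098 = 2496.39 CFM

2496.39 CFM


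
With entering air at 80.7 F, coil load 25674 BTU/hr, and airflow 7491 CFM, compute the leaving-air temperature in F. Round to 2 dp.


dT = 25674/(1.08*7491) = 3.1734
T_leave = 80.7 - 3.1734 = 77.53 F

77.53 F


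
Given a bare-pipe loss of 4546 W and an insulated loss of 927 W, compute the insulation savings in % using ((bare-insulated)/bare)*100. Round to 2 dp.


Savings = ((4546-927)/4546)*100 = 79.61 %

79.61 %


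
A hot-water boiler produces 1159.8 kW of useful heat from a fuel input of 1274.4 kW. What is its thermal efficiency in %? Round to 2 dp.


eta = (1159.8/1274.4)*100 = 91.01 %

91.01 %


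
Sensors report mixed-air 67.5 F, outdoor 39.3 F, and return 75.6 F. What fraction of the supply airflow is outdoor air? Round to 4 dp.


frac = (67.5 - 75.6) / (39.3 - 75.6) = 0.2231

0.2231


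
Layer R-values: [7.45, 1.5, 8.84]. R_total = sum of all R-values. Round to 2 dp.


R_total = 7.45 + 1.5 + 8.84 = 17.79

17.79


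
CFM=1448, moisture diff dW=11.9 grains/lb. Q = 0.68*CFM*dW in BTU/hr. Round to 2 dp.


Q = 0.68 * 1448 * 11.9 = 11717.22 BTU/hr

11717.22 BTU/hr


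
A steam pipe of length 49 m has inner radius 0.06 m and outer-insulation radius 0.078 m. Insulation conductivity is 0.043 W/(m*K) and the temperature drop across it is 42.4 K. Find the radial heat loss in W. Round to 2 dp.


Q = 2*pi*0.043*49*42.4/ln(0.078/0.06) = 2139.47 W

2139.47 W


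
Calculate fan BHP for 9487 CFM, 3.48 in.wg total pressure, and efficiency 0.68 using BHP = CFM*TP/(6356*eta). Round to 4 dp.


BHP = 9487 * 3.48 / (6356 * 0.68) = 7.6386 hp

7.6386 hp


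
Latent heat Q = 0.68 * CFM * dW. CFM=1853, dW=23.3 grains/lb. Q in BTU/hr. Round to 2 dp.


Q = 0.68 * 1853 * 23.3 = 29358.93 BTU/hr

29358.93 BTU/hr


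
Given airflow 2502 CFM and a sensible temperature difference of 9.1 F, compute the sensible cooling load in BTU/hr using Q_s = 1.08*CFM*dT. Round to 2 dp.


Q = 1.08 * 2502 * 9.1 = 24589.66 BTU/hr

24589.66 BTU/hr


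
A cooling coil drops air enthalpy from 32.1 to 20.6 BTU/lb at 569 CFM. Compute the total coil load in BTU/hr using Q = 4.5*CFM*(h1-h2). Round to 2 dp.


Q = 4.5 * 569 * (32.1 - 20.6) = 29445.75 BTU/hr

29445.75 BTU/hr


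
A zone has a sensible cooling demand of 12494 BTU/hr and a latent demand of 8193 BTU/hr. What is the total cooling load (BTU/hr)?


Qt = 12494 + 8193 = 20687 BTU/hr

20687 BTU/hr


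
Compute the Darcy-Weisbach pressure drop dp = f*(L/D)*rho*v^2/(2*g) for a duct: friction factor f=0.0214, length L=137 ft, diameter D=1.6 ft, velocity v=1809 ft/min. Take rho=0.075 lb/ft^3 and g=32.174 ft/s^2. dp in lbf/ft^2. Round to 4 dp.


v_fps = 1809/60 = 30.15 ft/s
dp = 0.0214*(137/1.6)*0.075*30.15^2/(2*32.174) = 1.9414 lbf/ft^2

1.9414 lbf/ft^2


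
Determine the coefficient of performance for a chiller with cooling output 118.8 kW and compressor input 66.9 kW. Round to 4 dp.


COP = 118.8 / 66.9 = 1.7758

1.7758


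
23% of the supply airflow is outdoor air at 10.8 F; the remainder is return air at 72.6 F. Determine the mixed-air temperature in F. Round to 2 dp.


T_mix = 0.23*10.8 + 0.77*72.6 = 58.39 F

58.39 F


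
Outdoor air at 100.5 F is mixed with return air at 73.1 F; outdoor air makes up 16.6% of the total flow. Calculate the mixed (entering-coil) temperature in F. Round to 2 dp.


T_mix = 73.1 + (16.6/100)*(100.5-73.1) = 77.65 F

77.65 F


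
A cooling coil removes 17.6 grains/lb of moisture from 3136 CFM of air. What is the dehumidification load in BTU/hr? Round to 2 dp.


Q = 0.68 * 3136 * 17.6 = 37531.65 BTU/hr

37531.65 BTU/hr


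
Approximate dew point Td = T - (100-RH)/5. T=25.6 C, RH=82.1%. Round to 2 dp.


Td = 25.6 - (100-82.1)/5 = 22.02 C

22.02 C


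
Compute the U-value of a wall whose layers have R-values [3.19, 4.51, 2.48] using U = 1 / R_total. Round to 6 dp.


R_total = 3.19 + 4.51 + 2.48 = 10.18
U = 1/10.18 = 0.098232

0.098232


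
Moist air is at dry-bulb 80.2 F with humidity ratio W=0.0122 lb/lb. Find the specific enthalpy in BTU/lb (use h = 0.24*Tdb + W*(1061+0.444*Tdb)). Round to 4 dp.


h = 0.24*80.2 + 0.0122*(1061+0.444*80.2) = 32.6266 BTU/lb

32.6266 BTU/lb


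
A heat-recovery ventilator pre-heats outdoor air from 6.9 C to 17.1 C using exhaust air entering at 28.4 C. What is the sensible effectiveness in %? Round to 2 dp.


eff = (17.1-6.9)/(28.4-6.9)*100 = 47.44 %

47.44 %


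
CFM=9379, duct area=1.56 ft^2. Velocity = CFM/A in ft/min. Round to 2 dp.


V = 9379 / 1.56 = 6012.18 ft/min

6012.18 ft/min


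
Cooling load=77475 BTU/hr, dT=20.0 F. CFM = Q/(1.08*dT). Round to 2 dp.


CFM = 77475 / (1.08 * 20.0) = 3586.81

3586.81 CFM


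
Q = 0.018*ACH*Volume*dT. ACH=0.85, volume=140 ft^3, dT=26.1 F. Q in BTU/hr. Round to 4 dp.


Q = 0.018 * 0.85 * 140 * 26.1 = 55.9062 BTU/hr

55.9062 BTU/hr


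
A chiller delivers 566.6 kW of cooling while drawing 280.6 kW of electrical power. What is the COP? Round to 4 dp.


COP = 566.6 / 280.6 = 2.0192

2.0192


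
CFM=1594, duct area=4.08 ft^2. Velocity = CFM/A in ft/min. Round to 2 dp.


V = 1594 / 4.08 = 390.69 ft/min

390.69 ft/min


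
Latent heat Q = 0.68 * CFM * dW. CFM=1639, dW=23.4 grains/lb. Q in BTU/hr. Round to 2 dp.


Q = 0.68 * 1639 * 23.4 = 26079.77 BTU/hr

26079.77 BTU/hr


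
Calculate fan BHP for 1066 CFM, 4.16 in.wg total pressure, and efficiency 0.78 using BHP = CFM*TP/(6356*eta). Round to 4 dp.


BHP = 1066 * 4.16 / (6356 * 0.78) = 0.8945 hp

0.8945 hp


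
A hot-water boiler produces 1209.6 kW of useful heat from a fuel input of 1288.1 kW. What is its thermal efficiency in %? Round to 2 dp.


eta = (1209.6/1288.1)*100 = 93.91 %

93.91 %


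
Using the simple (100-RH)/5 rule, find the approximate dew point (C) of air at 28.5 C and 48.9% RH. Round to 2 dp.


Td = 28.5 - (100-48.9)/5 = 18.28 C

18.28 C


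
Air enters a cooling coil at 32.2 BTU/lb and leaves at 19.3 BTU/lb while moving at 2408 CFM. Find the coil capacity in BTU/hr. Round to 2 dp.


Q = 4.5 * 2408 * (32.2 - 19.3) = 139784.40 BTU/hr

139784.40 BTU/hr


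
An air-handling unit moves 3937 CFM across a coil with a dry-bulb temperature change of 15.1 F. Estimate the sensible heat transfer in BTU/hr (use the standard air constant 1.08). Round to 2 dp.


Q = 1.08 * 3937 * 15.1 = 64204.60 BTU/hr

64204.60 BTU/hr


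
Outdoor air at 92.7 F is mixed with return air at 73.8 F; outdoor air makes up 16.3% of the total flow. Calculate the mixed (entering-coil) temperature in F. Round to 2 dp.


T_mix = 73.8 + (16.3/100)*(92.7-73.8) = 76.88 F

76.88 F


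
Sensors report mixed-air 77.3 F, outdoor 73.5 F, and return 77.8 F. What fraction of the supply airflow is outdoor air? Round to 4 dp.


frac = (77.3 - 77.8) / (73.5 - 77.8) = 0.1163

0.1163


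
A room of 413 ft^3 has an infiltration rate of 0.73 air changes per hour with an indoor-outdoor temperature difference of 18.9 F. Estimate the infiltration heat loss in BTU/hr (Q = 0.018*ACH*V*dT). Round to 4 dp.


Q = 0.018 * 0.73 * 413 * 18.9 = 102.5669 BTU/hr

102.5669 BTU/hr


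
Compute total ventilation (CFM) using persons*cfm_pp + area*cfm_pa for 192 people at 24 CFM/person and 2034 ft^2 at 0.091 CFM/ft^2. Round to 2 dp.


Total = 192*24 + 2034*0.091 = 4793.09 CFM

4793.09 CFM


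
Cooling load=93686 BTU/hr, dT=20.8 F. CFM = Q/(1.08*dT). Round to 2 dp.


CFM = 93686 / (1.08 * 20.8) = 4170.50

4170.50 CFM


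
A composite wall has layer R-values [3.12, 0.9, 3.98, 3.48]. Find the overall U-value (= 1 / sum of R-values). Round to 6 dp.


R_total = 3.12 + 0.9 + 3.98 + 3.48 = 11.48
U = 1/11.48 = 0.087108

0.087108


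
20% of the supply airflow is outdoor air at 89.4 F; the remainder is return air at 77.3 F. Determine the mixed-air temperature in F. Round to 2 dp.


T_mix = 0.2*89.4 + 0.8*77.3 = 79.72 F

79.72 F


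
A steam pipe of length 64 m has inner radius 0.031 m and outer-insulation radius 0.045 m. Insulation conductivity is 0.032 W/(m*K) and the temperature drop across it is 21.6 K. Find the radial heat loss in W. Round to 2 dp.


Q = 2*pi*0.032*64*21.6/ln(0.045/0.031) = 745.82 W

745.82 W


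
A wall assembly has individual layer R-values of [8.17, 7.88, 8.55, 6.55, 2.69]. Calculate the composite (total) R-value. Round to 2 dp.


R_total = 8.17 + 7.88 + 8.55 + 6.55 + 2.69 = 33.84

33.84


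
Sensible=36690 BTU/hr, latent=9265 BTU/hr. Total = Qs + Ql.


Qt = 36690 + 9265 = 45955 BTU/hr

45955 BTU/hr


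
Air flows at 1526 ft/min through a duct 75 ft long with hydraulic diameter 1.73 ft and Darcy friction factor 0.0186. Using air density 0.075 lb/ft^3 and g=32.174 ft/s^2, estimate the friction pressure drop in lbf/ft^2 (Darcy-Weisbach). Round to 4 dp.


v_fps = 1526/60 = 25.4333 ft/s
dp = 0.0186*(75/1.73)*0.075*25.4333^2/(2*32.174) = 0.6079 lbf/ft^2

0.6079 lbf/ft^2


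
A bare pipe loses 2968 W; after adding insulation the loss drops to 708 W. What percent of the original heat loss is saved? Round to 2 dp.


Savings = ((2968-708)/2968)*100 = 76.15 %

76.15 %
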